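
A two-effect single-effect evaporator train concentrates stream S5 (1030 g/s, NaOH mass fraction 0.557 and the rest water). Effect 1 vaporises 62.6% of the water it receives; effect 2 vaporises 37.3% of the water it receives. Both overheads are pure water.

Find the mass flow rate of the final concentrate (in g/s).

680.7 g/s

water in feed = 1030×0.443 = 456.29 g/s.
After stage 1: water left = (1−0.626)×456.29 = 170.65; stream total = 744.36 g/s.
After stage 2: water left = (1−0.373)×170.65 = 107; final concentrate = 680.71 g/s.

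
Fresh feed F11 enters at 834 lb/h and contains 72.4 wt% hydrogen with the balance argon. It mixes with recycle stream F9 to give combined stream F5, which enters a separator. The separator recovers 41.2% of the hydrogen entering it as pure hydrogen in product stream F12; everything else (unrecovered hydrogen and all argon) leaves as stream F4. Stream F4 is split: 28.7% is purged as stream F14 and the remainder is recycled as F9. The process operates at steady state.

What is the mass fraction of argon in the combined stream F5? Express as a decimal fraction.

0.4355

argon enters only via F11 and leaves only via the purge: 834×0.276 = 0.287×(argon in F4), and the separator passes all argon, so argon in F5 = argon in F4 = 802.03 lb/h.
hydrogen in F5: m_A = 834×0.724 + (1−0.287)·(1−0.412)·m_A, so m_A = 603.82/0.5808 = 1039.7 lb/h.
F5 = 1039.7 + 802.03 = 1841.7 lb/h.
argon fraction in F5 = 802.03/1841.7 = 0.4355.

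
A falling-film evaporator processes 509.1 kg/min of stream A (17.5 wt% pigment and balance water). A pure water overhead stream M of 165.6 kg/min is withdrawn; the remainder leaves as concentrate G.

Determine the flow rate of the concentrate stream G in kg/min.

Concentrate = 509.1 − 165.6 = 343.5 kg/min.

343.5 kg/min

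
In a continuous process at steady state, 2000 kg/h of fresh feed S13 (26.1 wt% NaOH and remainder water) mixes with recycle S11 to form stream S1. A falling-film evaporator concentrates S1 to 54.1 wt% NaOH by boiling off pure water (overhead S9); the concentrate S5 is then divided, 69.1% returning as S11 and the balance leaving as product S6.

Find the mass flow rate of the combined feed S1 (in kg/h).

Overall NaOH balance (none leaves overhead): NaOH in fresh feed = NaOH in product, i.e. 2000×0.261 = (1−0.691)·S5·0.541.
S5 = 522/(0.541×0.309) = 3122.6 kg/h.
Recycle S11 = 0.691×3122.6 = 2157.7 kg/h.
Combined feed S1 = 2000 + 2157.7 = 4157.7 kg/h.

4158 kg/h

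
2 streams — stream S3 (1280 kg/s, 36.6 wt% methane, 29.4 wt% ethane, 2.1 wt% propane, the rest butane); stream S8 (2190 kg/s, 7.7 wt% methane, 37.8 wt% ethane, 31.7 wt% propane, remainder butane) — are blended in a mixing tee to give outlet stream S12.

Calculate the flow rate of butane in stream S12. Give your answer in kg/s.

907.6 kg/s

butane out = butane in = 1280×0.319 + 2190×0.228 = 907.64 kg/s.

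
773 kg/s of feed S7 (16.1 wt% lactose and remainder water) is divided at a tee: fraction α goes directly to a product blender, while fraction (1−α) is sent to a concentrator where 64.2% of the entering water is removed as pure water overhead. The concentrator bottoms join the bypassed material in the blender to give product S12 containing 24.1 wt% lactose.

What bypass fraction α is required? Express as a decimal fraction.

All 773×0.161 = 124.45 kg/s of lactose reaches S12, so S12 = 124.45/0.241 = 516.4 kg/s and vapour = 256.6 kg/s.
The evaporator receives (1−α)·773 of feed at 0.839 water and removes 0.642 of that water:
0.642×0.839×(1−α)×773 = 256.6
(1−α) = 256.6/416.37 = 0.6163;  α = 0.3837.

0.384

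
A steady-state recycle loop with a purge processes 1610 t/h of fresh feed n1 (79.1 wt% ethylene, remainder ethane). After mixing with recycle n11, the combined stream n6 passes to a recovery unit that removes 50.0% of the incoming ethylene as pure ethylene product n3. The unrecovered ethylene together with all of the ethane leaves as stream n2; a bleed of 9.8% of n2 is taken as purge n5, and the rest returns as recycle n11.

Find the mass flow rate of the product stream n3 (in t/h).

1160 t/h

ethylene in n6: m_A = 1610×0.791 + (1−0.098)·(1−0.500)·m_A, so m_A = 1273.5/0.5490 = 2319.7 t/h.
Product n3 = 0.500×2319.7 = 1159.8 t/h.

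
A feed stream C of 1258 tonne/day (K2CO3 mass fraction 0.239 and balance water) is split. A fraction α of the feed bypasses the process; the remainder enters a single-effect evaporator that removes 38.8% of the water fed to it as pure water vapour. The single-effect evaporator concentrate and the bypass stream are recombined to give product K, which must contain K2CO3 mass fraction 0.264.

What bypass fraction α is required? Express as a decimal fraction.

0.679

All 1258×0.239 = 300.66 tonne/day of K2CO3 reaches K, so K = 300.66/0.264 = 1138.9 tonne/day and vapour = 119.13 tonne/day.
The evaporator receives (1−α)·1258 of feed at 0.761 water and removes 0.388 of that water:
0.388×0.761×(1−α)×1258 = 119.13
(1−α) = 119.13/371.45 = 0.3207;  α = 0.6793.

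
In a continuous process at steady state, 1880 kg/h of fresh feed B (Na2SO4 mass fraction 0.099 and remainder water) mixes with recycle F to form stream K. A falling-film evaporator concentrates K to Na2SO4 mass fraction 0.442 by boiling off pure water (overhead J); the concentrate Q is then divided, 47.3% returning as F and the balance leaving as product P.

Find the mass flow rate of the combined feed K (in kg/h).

2258 kg/h

Overall Na2SO4 balance (none leaves overhead): Na2SO4 in fresh feed = Na2SO4 in product, i.e. 1880×0.099 = (1−0.473)·Q·0.442.
Q = 186.12/(0.442×0.527) = 799.02 kg/h.
Recycle F = 0.473×799.02 = 377.94 kg/h.
Combined feed K = 1880 + 377.94 = 2257.9 kg/h.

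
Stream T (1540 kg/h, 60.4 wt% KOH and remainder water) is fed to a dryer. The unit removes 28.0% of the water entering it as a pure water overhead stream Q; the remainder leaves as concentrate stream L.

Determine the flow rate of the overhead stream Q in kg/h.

170.8 kg/h

water entering = 1540×0.396 = 609.84 kg/h; overhead removed = 0.280×609.84 = 170.76 kg/h.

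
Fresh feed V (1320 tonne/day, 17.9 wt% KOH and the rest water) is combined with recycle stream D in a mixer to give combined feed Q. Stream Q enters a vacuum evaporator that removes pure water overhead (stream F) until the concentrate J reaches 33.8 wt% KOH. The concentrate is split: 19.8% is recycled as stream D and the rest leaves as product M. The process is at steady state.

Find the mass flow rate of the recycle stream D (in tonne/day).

172.6 tonne/day

Overall KOH balance (none leaves overhead): KOH in fresh feed = KOH in product, i.e. 1320×0.179 = (1−0.198)·J·0.338.
J = 236.28/(0.338×0.802) = 871.64 tonne/day.
Recycle D = 0.198×871.64 = 172.58 tonne/day.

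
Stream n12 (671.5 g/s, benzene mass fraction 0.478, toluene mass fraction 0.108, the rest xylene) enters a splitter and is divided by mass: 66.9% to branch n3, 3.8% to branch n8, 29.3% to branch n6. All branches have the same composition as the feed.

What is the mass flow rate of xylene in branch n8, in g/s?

Branch n8 total = 0.038×671.5 = 25.517 g/s.
xylene in n8 = 0.414×25.517 = 10.564 g/s.

10.56 g/s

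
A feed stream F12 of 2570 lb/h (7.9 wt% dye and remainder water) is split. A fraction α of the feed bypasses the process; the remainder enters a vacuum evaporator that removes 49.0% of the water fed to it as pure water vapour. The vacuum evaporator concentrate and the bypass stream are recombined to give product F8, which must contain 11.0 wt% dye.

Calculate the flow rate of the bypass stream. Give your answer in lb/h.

All 2570×0.079 = 203.03 lb/h of dye reaches F8, so F8 = 203.03/0.110 = 1845.7 lb/h and vapour = 724.27 lb/h.
The evaporator receives (1−α)·2570 of feed at 0.921 water and removes 0.490 of that water:
0.490×0.921×(1−α)×2570 = 724.27
(1−α) = 724.27/1159.8 = 0.6245;  α = 0.3755.
Bypass flow = 0.3755×2570 = 965.11 lb/h.

965.1 lb/h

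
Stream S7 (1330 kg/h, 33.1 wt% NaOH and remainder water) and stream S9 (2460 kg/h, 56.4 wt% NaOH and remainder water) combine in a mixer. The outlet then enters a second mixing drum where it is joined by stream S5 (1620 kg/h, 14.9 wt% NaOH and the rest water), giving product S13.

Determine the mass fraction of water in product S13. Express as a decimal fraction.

Overall, product flow = 5410 kg/h.
water in = 1330×0.669 + 2460×0.436 + 1620×0.851 = 3340.9 kg/h.
water fraction in S13 = 0.618.

0.618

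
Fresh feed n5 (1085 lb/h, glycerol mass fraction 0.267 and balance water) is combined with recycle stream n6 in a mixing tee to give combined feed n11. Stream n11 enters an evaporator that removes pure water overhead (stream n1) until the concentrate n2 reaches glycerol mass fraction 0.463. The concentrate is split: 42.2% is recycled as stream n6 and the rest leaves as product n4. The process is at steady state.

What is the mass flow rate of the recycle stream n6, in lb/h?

Overall glycerol balance (none leaves overhead): glycerol in fresh feed = glycerol in product, i.e. 1085×0.267 = (1−0.422)·n2·0.463.
n2 = 289.69/(0.463×0.578) = 1082.5 lb/h.
Recycle n6 = 0.422×1082.5 = 456.82 lb/h.

456.8 lb/h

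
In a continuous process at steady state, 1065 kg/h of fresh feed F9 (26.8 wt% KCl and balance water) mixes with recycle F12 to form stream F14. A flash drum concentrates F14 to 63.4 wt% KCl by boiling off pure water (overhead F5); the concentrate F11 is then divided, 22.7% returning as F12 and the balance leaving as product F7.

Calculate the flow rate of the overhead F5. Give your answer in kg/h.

614.8 kg/h

Overall KCl balance (none leaves overhead): KCl in fresh feed = KCl in product, i.e. 1065×0.268 = (1−0.227)·F11·0.634.
F11 = 285.42/(0.634×0.773) = 582.39 kg/h.
Recycle F12 = 0.227×582.39 = 132.2 kg/h.
Combined feed F14 = 1065 + 132.2 = 1197.2 kg/h.
Overhead F5 = F14 − F11 = 1197.2 − 582.39 = 614.81 kg/h.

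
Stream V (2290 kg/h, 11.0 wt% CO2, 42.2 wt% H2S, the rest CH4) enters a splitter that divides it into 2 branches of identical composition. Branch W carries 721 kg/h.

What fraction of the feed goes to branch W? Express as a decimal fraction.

Fraction to W = 721/2290 = 0.3148.

0.315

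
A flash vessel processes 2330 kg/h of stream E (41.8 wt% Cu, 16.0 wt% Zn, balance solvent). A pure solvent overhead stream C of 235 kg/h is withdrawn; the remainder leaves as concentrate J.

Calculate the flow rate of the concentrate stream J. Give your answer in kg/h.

Concentrate = 2330 − 235 = 2095 kg/h.

2095 kg/h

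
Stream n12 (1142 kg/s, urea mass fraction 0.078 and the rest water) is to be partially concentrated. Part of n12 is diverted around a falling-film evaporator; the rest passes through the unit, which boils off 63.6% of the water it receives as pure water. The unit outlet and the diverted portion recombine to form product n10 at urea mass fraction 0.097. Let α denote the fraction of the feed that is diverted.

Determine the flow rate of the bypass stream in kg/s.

760.5 kg/s

All 1142×0.078 = 89.076 kg/s of urea reaches n10, so n10 = 89.076/0.097 = 918.31 kg/s and vapour = 223.69 kg/s.
The evaporator receives (1−α)·1142 of feed at 0.922 water and removes 0.636 of that water:
0.636×0.922×(1−α)×1142 = 223.69
(1−α) = 223.69/669.66 = 0.3340;  α = 0.6660.
Bypass flow = 0.6660×1142 = 760.53 kg/s.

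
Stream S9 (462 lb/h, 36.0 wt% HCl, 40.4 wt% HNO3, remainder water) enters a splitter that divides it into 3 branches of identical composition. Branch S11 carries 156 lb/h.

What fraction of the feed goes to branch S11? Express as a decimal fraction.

Fraction to S11 = 156/462 = 0.3377.

0.338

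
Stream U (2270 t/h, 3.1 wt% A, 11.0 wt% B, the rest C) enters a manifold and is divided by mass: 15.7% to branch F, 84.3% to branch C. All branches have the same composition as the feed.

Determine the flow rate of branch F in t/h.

356.4 t/h

Branch F flow = 0.157×2270 = 356.39 t/h.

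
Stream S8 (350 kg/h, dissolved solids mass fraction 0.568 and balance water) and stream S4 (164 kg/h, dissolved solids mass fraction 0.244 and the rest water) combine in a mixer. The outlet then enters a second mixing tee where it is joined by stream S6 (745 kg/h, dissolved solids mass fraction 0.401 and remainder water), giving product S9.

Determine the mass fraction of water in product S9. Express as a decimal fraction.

0.573

Overall, product flow = 1259 kg/h.
water in = 350×0.432 + 164×0.756 + 745×0.599 = 721.44 kg/h.
water fraction in S9 = 0.573.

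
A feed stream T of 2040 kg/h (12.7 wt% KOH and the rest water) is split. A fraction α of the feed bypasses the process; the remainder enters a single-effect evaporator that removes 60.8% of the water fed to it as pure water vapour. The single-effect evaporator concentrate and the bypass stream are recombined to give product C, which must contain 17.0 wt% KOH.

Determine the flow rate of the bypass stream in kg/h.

1068 kg/h

All 2040×0.127 = 259.08 kg/h of KOH reaches C, so C = 259.08/0.170 = 1524 kg/h and vapour = 516 kg/h.
The evaporator receives (1−α)·2040 of feed at 0.873 water and removes 0.608 of that water:
0.608×0.873×(1−α)×2040 = 516
(1−α) = 516/1082.8 = 0.4765;  α = 0.5235.
Bypass flow = 0.5235×2040 = 1067.9 kg/h.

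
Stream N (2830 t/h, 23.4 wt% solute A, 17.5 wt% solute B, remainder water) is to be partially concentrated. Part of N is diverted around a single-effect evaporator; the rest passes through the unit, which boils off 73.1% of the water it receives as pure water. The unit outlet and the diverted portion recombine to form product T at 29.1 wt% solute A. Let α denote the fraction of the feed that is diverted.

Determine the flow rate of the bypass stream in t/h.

All 2830×0.234 = 662.22 t/h of solute A reaches T, so T = 662.22/0.291 = 2275.7 t/h and vapour = 554.33 t/h.
The evaporator receives (1−α)·2830 of feed at 0.591 water and removes 0.731 of that water:
0.731×0.591×(1−α)×2830 = 554.33
(1−α) = 554.33/1222.6 = 0.4534;  α = 0.5466.
Bypass flow = 0.5466×2830 = 1546.9 t/h.

1547 t/h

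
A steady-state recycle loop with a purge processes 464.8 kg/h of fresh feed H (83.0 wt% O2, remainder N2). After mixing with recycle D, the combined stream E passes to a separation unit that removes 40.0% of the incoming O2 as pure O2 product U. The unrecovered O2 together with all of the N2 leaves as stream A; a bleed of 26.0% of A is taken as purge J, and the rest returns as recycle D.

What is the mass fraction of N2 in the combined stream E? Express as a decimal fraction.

N2 enters only via H and leaves only via the purge: 464.8×0.170 = 0.260×(N2 in A), and the separation unit passes all N2, so N2 in E = N2 in A = 303.91 kg/h.
O2 in E: m_A = 464.8×0.830 + (1−0.260)·(1−0.400)·m_A, so m_A = 385.78/0.5560 = 693.86 kg/h.
E = 693.86 + 303.91 = 997.76 kg/h.
N2 fraction in E = 303.91/997.76 = 0.305.

0.305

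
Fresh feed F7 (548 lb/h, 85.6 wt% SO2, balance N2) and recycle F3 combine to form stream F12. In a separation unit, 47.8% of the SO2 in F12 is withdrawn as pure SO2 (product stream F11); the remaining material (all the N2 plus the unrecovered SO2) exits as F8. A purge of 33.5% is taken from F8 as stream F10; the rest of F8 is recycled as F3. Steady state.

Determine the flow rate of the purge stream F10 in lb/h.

204.6 lb/h

N2 enters only via F7 and leaves only via the purge: 548×0.144 = 0.335×(N2 in F8), and the separation unit passes all N2, so N2 in F12 = N2 in F8 = 235.56 lb/h.
SO2 in F12: m_A = 548×0.856 + (1−0.335)·(1−0.478)·m_A, so m_A = 469.09/0.6529 = 718.5 lb/h.
F8 = (1−0.478)×718.5 + 235.56 = 610.62 lb/h.
Purge F10 = 0.335×610.62 = 204.56 lb/h.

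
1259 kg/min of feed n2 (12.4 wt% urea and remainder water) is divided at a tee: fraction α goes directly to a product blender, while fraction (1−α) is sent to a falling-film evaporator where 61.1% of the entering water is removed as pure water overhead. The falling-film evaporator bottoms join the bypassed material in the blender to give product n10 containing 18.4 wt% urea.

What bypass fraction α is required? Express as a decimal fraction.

All 1259×0.124 = 156.12 kg/min of urea reaches n10, so n10 = 156.12/0.184 = 848.46 kg/min and vapour = 410.54 kg/min.
The evaporator receives (1−α)·1259 of feed at 0.876 water and removes 0.611 of that water:
0.611×0.876×(1−α)×1259 = 410.54
(1−α) = 410.54/673.86 = 0.6092;  α = 0.3908.

0.391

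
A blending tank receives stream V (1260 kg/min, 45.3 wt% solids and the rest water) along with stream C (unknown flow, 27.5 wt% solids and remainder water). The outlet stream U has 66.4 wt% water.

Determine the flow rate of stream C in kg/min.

Let C be the unknown flow. Total out = 1260 + C.
water balance: 689.22 + 0.725·C = 0.664·(1260 + C)
(0.725 − 0.664)·C = 0.664×1260 − 689.22 = 147.42
C = 147.42 / 0.061 = 2416.7 kg/min

2417 kg/min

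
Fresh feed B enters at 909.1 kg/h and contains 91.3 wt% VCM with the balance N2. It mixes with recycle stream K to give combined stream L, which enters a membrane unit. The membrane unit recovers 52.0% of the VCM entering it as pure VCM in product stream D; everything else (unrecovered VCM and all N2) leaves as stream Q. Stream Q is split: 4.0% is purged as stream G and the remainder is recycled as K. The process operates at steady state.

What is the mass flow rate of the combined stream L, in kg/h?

3517 kg/h

N2 enters only via B and leaves only via the purge: 909.1×0.087 = 0.040×(N2 in Q), and the membrane unit passes all N2, so N2 in L = N2 in Q = 1977.3 kg/h.
VCM in L: m_A = 909.1×0.913 + (1−0.040)·(1−0.520)·m_A, so m_A = 830.01/0.5392 = 1539.3 kg/h.
L = 1539.3 + 1977.3 = 3516.6 kg/h.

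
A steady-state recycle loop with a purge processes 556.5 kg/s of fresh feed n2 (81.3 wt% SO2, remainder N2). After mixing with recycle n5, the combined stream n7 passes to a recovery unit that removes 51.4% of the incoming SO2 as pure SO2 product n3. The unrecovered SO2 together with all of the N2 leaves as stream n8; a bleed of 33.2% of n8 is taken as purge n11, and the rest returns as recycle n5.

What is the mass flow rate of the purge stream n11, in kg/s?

212.2 kg/s

N2 enters only via n2 and leaves only via the purge: 556.5×0.187 = 0.332×(N2 in n8), and the recovery unit passes all N2, so N2 in n7 = N2 in n8 = 313.45 kg/s.
SO2 in n7: m_A = 556.5×0.813 + (1−0.332)·(1−0.514)·m_A, so m_A = 452.43/0.6754 = 669.92 kg/s.
n8 = (1−0.514)×669.92 + 313.45 = 639.03 kg/s.
Purge n11 = 0.332×639.03 = 212.16 kg/s.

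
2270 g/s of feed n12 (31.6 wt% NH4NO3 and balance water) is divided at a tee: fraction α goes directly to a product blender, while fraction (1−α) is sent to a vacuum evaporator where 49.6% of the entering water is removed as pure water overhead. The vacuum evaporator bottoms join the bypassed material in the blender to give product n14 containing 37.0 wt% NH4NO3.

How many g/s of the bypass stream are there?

1293 g/s

All 2270×0.316 = 717.32 g/s of NH4NO3 reaches n14, so n14 = 717.32/0.370 = 1938.7 g/s and vapour = 331.3 g/s.
The evaporator receives (1−α)·2270 of feed at 0.684 water and removes 0.496 of that water:
0.496×0.684×(1−α)×2270 = 331.3
(1−α) = 331.3/770.13 = 0.4302;  α = 0.5698.
Bypass flow = 0.5698×2270 = 1293.5 g/s.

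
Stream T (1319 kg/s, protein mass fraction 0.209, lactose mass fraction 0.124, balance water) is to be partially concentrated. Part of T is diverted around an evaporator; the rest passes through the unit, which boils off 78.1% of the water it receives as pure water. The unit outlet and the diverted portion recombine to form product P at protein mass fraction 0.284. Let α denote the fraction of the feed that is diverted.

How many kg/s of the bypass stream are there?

All 1319×0.209 = 275.67 kg/s of protein reaches P, so P = 275.67/0.284 = 970.67 kg/s and vapour = 348.33 kg/s.
The evaporator receives (1−α)·1319 of feed at 0.667 water and removes 0.781 of that water:
0.781×0.667×(1−α)×1319 = 348.33
(1−α) = 348.33/687.1 = 0.5070;  α = 0.4930.
Bypass flow = 0.4930×1319 = 650.33 kg/s.

650.3 kg/s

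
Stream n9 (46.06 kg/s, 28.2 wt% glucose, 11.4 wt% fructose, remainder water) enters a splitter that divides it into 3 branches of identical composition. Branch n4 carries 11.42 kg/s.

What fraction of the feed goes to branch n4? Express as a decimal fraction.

0.248

Fraction to n4 = 11.42/46.06 = 0.2479.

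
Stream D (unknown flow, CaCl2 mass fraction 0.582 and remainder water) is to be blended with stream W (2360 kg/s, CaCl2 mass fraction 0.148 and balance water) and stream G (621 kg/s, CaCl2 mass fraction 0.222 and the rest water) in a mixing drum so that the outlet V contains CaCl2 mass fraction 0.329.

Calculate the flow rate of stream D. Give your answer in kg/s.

Let D be the unknown flow. Total out = 2981 + D.
CaCl2 balance: 487.14 + 0.582·D = 0.329·(2981 + D)
(0.582 − 0.329)·D = 0.329×2981 − 487.14 = 493.61
D = 493.61 / 0.253 = 1951 kg/s

1951 kg/s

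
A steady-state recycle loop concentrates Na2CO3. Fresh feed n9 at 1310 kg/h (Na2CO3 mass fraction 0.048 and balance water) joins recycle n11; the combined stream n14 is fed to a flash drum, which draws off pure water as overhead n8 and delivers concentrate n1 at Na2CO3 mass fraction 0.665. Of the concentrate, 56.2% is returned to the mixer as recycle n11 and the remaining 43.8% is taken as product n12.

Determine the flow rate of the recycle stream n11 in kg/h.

Overall Na2CO3 balance (none leaves overhead): Na2CO3 in fresh feed = Na2CO3 in product, i.e. 1310×0.048 = (1−0.562)·n1·0.665.
n1 = 62.88/(0.665×0.438) = 215.88 kg/h.
Recycle n11 = 0.562×215.88 = 121.33 kg/h.

121.3 kg/h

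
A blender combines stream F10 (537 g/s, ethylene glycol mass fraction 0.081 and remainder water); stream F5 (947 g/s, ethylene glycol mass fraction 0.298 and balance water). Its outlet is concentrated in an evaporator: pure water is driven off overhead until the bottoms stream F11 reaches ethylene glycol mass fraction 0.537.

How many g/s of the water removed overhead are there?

877.5 g/s

ethylene glycol entering = 537×0.081 + 947×0.298 = 325.7 g/s.
All ethylene glycol reports to F11, so F11 = 325.7/0.537 = 606.52 g/s.
Total feed = 1484 g/s; overhead = 1484 − 606.52 = 877.48 g/s.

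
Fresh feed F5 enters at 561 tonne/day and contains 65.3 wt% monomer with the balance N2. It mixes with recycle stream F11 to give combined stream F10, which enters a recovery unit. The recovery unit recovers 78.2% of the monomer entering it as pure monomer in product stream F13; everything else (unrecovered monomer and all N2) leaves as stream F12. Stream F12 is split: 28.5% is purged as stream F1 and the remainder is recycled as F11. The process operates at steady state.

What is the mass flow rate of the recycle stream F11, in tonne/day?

556 tonne/day

N2 enters only via F5 and leaves only via the purge: 561×0.347 = 0.285×(N2 in F12), and the recovery unit passes all N2, so N2 in F10 = N2 in F12 = 683.04 tonne/day.
monomer in F10: m_A = 561×0.653 + (1−0.285)·(1−0.782)·m_A, so m_A = 366.33/0.8441 = 433.98 tonne/day.
F12 = (1−0.782)×433.98 + 683.04 = 777.65 tonne/day.
Recycle F11 = (1−0.285)×777.65 = 556.02 tonne/day.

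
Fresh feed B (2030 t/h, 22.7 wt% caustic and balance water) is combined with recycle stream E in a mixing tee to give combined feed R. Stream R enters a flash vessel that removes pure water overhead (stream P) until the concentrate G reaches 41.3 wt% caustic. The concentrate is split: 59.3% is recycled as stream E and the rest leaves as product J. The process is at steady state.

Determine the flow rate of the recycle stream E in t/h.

1626 t/h

Overall caustic balance (none leaves overhead): caustic in fresh feed = caustic in product, i.e. 2030×0.227 = (1−0.593)·G·0.413.
G = 460.81/(0.413×0.407) = 2741.4 t/h.
Recycle E = 0.593×2741.4 = 1625.7 t/h.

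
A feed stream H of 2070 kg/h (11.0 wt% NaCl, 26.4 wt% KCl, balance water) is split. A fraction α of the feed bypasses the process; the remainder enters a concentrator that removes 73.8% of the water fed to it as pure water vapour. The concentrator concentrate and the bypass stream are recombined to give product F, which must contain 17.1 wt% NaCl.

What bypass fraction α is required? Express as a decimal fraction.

All 2070×0.110 = 227.7 kg/h of NaCl reaches F, so F = 227.7/0.171 = 1331.6 kg/h and vapour = 738.42 kg/h.
The evaporator receives (1−α)·2070 of feed at 0.626 water and removes 0.738 of that water:
0.738×0.626×(1−α)×2070 = 738.42
(1−α) = 738.42/956.32 = 0.7722;  α = 0.2278.

0.228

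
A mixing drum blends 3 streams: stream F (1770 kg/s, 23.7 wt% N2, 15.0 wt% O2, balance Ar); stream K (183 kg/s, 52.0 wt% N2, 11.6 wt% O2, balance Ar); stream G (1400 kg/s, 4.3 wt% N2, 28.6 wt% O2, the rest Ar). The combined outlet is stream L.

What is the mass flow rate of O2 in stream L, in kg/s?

O2 out = O2 in = 1770×0.150 + 183×0.116 + 1400×0.286 = 687.13 kg/s.

687.1 kg/s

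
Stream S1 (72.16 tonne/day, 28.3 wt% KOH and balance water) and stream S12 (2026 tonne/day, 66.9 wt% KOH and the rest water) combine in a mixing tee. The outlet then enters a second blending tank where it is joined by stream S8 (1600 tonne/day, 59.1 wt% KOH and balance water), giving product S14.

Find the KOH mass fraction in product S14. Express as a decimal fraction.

0.628

Overall, product flow = 3698.2 tonne/day.
KOH in = 72.16×0.283 + 2026×0.669 + 1600×0.591 = 2321.4 tonne/day.
KOH fraction in S14 = 0.628.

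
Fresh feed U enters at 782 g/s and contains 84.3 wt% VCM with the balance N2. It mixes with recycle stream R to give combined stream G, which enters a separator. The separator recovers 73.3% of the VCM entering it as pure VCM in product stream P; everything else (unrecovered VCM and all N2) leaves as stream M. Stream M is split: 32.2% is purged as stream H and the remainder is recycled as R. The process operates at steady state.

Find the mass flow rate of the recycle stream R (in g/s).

404.2 g/s

N2 enters only via U and leaves only via the purge: 782×0.157 = 0.322×(N2 in M), and the separator passes all N2, so N2 in G = N2 in M = 381.29 g/s.
VCM in G: m_A = 782×0.843 + (1−0.322)·(1−0.733)·m_A, so m_A = 659.23/0.8190 = 804.94 g/s.
M = (1−0.733)×804.94 + 381.29 = 596.21 g/s.
Recycle R = (1−0.322)×596.21 = 404.23 g/s.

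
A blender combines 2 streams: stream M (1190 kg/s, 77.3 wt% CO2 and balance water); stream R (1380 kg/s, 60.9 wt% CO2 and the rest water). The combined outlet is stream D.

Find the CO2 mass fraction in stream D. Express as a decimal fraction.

0.685

Total flow out = 1190 + 1380 = 2570 kg/s.
CO2 in = 1190×0.773 + 1380×0.609 = 1760.3 kg/s.
CO2 mass fraction in D = 1760.3/2570 = 0.685.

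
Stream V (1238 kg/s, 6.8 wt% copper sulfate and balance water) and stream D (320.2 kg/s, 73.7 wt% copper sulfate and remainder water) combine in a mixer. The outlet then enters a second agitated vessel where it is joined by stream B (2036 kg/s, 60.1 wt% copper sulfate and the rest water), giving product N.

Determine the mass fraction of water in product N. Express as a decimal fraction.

Overall, product flow = 3594.2 kg/s.
water in = 1238×0.932 + 320.2×0.263 + 2036×0.399 = 2050.4 kg/s.
water fraction in N = 0.5705.

0.5705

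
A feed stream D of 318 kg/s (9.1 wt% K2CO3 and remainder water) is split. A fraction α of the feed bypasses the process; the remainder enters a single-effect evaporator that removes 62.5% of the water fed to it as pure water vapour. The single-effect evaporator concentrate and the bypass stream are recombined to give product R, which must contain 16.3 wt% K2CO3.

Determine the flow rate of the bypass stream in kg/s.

All 318×0.091 = 28.938 kg/s of K2CO3 reaches R, so R = 28.938/0.163 = 177.53 kg/s and vapour = 140.47 kg/s.
The evaporator receives (1−α)·318 of feed at 0.909 water and removes 0.625 of that water:
0.625×0.909×(1−α)×318 = 140.47
(1−α) = 140.47/180.66 = 0.7775;  α = 0.2225.
Bypass flow = 0.2225×318 = 70.755 kg/s.

70.75 kg/s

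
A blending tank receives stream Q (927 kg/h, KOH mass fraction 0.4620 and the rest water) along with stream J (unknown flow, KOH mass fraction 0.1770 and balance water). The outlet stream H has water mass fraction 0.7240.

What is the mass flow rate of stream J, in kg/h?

Let J be the unknown flow. Total out = 927 + J.
water balance: 498.73 + 0.823·J = 0.724·(927 + J)
(0.823 − 0.724)·J = 0.724×927 − 498.73 = 172.42
J = 172.42 / 0.099 = 1741.6 kg/h

1742 kg/h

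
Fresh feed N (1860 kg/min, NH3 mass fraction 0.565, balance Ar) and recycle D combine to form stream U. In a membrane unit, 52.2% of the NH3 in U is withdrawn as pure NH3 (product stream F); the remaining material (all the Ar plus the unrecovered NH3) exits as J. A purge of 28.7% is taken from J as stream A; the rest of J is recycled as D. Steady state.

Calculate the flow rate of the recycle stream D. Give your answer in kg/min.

2553 kg/min

Ar enters only via N and leaves only via the purge: 1860×0.435 = 0.287×(Ar in J), and the membrane unit passes all Ar, so Ar in U = Ar in J = 2819.2 kg/min.
NH3 in U: m_A = 1860×0.565 + (1−0.287)·(1−0.522)·m_A, so m_A = 1050.9/0.6592 = 1594.2 kg/min.
J = (1−0.522)×1594.2 + 2819.2 = 3581.2 kg/min.
Recycle D = (1−0.287)×3581.2 = 2553.4 kg/min.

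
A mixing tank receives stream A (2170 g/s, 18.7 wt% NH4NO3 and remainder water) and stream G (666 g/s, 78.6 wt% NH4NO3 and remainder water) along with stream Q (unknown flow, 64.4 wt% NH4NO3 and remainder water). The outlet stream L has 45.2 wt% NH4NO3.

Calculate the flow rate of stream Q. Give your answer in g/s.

1836 g/s

Let Q be the unknown flow. Total out = 2836 + Q.
NH4NO3 balance: 929.27 + 0.644·Q = 0.452·(2836 + Q)
(0.644 − 0.452)·Q = 0.452×2836 − 929.27 = 352.61
Q = 352.61 / 0.192 = 1836.5 g/s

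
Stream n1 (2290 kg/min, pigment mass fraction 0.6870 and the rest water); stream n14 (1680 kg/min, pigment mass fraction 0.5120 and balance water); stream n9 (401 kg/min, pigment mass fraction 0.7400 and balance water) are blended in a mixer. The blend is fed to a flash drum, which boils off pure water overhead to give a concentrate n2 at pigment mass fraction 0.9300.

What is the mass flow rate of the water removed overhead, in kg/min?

1435 kg/min

pigment entering = 2290×0.687 + 1680×0.512 + 401×0.740 = 2730.1 kg/min.
All pigment reports to n2, so n2 = 2730.1/0.930 = 2935.6 kg/min.
Total feed = 4371 kg/min; overhead = 4371 − 2935.6 = 1435.4 kg/min.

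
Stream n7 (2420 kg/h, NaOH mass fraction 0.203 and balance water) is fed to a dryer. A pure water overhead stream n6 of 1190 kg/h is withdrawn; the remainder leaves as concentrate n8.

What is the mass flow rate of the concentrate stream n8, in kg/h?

Concentrate = 2420 − 1190 = 1230 kg/h.

1230 kg/h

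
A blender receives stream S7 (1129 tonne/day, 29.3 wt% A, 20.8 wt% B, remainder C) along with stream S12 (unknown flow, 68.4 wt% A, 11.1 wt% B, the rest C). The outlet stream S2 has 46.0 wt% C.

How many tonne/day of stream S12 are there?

172.7 tonne/day

Let S12 be the unknown flow. Total out = 1129 + S12.
C balance: 563.37 + 0.205·S12 = 0.460·(1129 + S12)
(0.205 − 0.460)·S12 = 0.460×1129 − 563.37 = -44.031
S12 = -44.031 / -0.255 = 172.67 tonne/day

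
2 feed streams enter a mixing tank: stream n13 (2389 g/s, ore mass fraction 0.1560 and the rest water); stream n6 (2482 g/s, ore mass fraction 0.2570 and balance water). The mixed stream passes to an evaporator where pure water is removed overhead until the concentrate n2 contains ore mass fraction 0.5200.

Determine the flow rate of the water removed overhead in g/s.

ore entering = 2389×0.156 + 2482×0.257 = 1010.6 g/s.
All ore reports to n2, so n2 = 1010.6/0.520 = 1943.4 g/s.
Total feed = 4871 g/s; overhead = 4871 − 1943.4 = 2927.6 g/s.

2928 g/s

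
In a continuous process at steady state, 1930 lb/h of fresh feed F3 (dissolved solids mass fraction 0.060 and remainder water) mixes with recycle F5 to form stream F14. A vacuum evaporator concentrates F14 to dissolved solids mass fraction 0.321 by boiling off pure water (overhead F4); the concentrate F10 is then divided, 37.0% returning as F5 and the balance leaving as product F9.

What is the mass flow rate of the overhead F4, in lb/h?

Overall dissolved solids balance (none leaves overhead): dissolved solids in fresh feed = dissolved solids in product, i.e. 1930×0.060 = (1−0.370)·F10·0.321.
F10 = 115.8/(0.321×0.630) = 572.62 lb/h.
Recycle F5 = 0.370×572.62 = 211.87 lb/h.
Combined feed F14 = 1930 + 211.87 = 2141.9 lb/h.
Overhead F4 = F14 − F10 = 2141.9 − 572.62 = 1569.3 lb/h.

1569 lb/h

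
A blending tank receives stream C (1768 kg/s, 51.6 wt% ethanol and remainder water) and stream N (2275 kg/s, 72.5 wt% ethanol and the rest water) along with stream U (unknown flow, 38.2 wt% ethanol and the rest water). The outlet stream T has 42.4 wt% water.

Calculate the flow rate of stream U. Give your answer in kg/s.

Let U be the unknown flow. Total out = 4043 + U.
water balance: 1481.3 + 0.618·U = 0.424·(4043 + U)
(0.618 − 0.424)·U = 0.424×4043 − 1481.3 = 232.89
U = 232.89 / 0.194 = 1200.5 kg/s

1200 kg/s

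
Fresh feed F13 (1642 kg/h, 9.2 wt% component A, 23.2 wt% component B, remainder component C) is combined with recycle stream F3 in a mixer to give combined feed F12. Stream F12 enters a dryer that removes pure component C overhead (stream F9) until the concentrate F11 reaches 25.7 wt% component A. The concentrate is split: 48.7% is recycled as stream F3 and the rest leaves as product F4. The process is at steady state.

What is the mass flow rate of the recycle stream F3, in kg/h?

Overall component A balance (none leaves overhead): component A in fresh feed = component A in product, i.e. 1642×0.092 = (1−0.487)·F11·0.257.
F11 = 151.06/(0.257×0.513) = 1145.8 kg/h.
Recycle F3 = 0.487×1145.8 = 558.01 kg/h.

558 kg/h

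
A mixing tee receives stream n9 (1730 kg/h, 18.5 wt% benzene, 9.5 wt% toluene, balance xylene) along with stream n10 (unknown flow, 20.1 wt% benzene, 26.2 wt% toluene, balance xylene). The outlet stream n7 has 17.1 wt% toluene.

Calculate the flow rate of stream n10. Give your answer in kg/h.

Let n10 be the unknown flow. Total out = 1730 + n10.
toluene balance: 164.35 + 0.262·n10 = 0.171·(1730 + n10)
(0.262 − 0.171)·n10 = 0.171×1730 − 164.35 = 131.48
n10 = 131.48 / 0.091 = 1444.8 kg/h

1445 kg/h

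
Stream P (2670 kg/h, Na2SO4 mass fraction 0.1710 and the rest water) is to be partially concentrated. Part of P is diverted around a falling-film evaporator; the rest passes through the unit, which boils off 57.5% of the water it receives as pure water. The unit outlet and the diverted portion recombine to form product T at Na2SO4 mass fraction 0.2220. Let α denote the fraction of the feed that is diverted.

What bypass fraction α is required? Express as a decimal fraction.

All 2670×0.171 = 456.57 kg/h of Na2SO4 reaches T, so T = 456.57/0.222 = 2056.6 kg/h and vapour = 613.38 kg/h.
The evaporator receives (1−α)·2670 of feed at 0.829 water and removes 0.575 of that water:
0.575×0.829×(1−α)×2670 = 613.38
(1−α) = 613.38/1272.7 = 0.4819;  α = 0.5181.

0.518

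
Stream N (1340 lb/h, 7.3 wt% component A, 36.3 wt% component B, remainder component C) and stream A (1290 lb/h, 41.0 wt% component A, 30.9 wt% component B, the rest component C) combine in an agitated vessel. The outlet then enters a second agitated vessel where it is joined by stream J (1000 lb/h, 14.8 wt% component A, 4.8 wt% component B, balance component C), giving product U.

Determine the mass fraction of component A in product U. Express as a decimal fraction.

Overall, product flow = 3630 lb/h.
component A in = 1340×0.073 + 1290×0.410 + 1000×0.148 = 774.72 lb/h.
component A fraction in U = 0.213.

0.213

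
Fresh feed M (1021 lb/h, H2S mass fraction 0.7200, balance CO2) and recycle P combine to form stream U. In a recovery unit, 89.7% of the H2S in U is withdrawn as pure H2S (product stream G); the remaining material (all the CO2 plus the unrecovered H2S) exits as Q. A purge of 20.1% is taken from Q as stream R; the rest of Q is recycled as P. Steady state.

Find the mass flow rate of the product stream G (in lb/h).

H2S in U: m_A = 1021×0.720 + (1−0.201)·(1−0.897)·m_A, so m_A = 735.12/0.9177 = 801.04 lb/h.
Product G = 0.897×801.04 = 718.54 lb/h.

718.5 lb/h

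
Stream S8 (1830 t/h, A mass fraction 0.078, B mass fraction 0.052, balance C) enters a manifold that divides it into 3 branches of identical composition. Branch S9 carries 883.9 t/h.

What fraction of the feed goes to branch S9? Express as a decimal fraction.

Fraction to S9 = 883.9/1830 = 0.4830.

0.483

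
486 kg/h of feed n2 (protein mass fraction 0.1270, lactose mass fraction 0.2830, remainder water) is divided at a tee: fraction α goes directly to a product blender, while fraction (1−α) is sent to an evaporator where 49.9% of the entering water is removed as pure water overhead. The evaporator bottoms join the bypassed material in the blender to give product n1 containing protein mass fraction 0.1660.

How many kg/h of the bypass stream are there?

98.17 kg/h

All 486×0.127 = 61.722 kg/h of protein reaches n1, so n1 = 61.722/0.166 = 371.82 kg/h and vapour = 114.18 kg/h.
The evaporator receives (1−α)·486 of feed at 0.590 water and removes 0.499 of that water:
0.499×0.590×(1−α)×486 = 114.18
(1−α) = 114.18/143.08 = 0.7980;  α = 0.2020.
Bypass flow = 0.2020×486 = 98.171 kg/h.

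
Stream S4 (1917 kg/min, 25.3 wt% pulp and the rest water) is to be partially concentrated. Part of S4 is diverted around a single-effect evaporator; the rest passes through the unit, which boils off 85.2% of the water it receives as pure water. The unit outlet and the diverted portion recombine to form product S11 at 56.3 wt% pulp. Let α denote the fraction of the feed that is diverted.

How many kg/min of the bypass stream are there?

258.5 kg/min

All 1917×0.253 = 485 kg/min of pulp reaches S11, so S11 = 485/0.563 = 861.46 kg/min and vapour = 1055.5 kg/min.
The evaporator receives (1−α)·1917 of feed at 0.747 water and removes 0.852 of that water:
0.852×0.747×(1−α)×1917 = 1055.5
(1−α) = 1055.5/1220.1 = 0.8652;  α = 0.1348.
Bypass flow = 0.1348×1917 = 258.5 kg/min.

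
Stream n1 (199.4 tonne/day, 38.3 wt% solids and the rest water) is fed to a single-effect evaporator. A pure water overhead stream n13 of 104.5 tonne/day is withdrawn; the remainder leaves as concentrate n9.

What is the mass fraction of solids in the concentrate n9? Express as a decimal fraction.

solids is not removed: 199.4×0.383 = 76.37 tonne/day of solids enters n9.
Concentrate = 199.4 − 104.5 = 94.9 tonne/day.
Mass fraction = 76.37/94.9 = 0.805.

0.805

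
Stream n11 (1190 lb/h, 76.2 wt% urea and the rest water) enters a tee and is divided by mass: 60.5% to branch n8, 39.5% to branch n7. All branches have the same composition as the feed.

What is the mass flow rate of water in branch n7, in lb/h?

111.9 lb/h

Branch n7 total = 0.395×1190 = 470.05 lb/h.
water in n7 = 0.238×470.05 = 111.87 lb/h.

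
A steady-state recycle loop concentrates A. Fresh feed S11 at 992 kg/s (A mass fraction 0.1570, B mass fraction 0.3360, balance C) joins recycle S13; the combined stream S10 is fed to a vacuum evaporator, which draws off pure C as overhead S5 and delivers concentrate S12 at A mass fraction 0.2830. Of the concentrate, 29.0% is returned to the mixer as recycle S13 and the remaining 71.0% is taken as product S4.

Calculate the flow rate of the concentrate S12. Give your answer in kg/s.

Overall A balance (none leaves overhead): A in fresh feed = A in product, i.e. 992×0.157 = (1−0.290)·S12·0.283.
S12 = 155.74/(0.283×0.710) = 775.12 kg/s.

775.1 kg/s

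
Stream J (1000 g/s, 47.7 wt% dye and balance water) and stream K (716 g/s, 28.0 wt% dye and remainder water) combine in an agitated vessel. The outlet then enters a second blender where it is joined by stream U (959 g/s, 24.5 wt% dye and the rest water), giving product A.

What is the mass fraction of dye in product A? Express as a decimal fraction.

Overall, product flow = 2675 g/s.
dye in = 1000×0.477 + 716×0.280 + 959×0.245 = 912.43 g/s.
dye fraction in A = 0.341.

0.341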